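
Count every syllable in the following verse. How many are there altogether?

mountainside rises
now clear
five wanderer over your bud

15

Line 1: "mountainside rises": 3+2 = 5
Line 2: "now clear": 1+1 = 2
Line 3: "five wanderer over your bud": 1+3+2+1+1 = 8
Total: 5 + 2 + 8 = 15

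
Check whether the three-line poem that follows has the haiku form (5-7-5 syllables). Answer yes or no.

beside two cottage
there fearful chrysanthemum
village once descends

Line 1: beside (2), two (1), cottage (2) → 5 ✓
Line 2: there (1), fearful (2), chrysanthemum (4) → 7 ✓
Line 3: village (2), once (1), descends (2) → 5 ✓

Yes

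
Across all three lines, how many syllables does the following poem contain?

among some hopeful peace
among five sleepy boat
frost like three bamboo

Line 1: among (2), some (1), hopeful (2), peace (1) → 6
Line 2: among (2), five (1), sleepy (2), boat (1) → 6
Line 3: frost (1), like (1), three (1), bamboo (2) → 5
Total: 6 + 6 + 5 = 17

17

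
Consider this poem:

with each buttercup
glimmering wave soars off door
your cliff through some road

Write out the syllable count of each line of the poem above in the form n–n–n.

5–7–5

Line 1: with (1), each (1), buttercup (3) → 5
Line 2: glimmering (3), wave (1), soars (1), off (1), door (1) → 7
Line 3: your (1), cliff (1), through (1), some (1), road (1) → 5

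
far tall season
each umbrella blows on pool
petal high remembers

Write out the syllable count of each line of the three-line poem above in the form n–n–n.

Line 1: "far tall season": 1+1+2 = 4
Line 2: "each umbrella blows on pool": 1+3+1+1+1 = 7
Line 3: "petal high remembers": 2+1+3 = 6

4–7–6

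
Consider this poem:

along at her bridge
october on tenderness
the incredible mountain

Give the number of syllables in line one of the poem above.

Line one: along (2), at (1), her (1), bridge (1) → 5

5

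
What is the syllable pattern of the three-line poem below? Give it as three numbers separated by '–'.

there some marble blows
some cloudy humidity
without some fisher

Line 1: "there some marble blows": 1+1+2+1 = 5
Line 2: "some cloudy humidity": 1+2+4 = 7
Line 3: "without some fisher": 2+1+2 = 5

5–7–5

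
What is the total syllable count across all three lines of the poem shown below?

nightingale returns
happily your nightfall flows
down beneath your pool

17

Line 1: nightingale (3), returns (2) → 5
Line 2: happily (3), your (1), nightfall (2), flows (1) → 7
Line 3: down (1), beneath (2), your (1), pool (1) → 5
Total: 5 + 7 + 5 = 17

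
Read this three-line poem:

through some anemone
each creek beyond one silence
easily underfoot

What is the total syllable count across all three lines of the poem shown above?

19

Line 1: "through some anemone": 1+1+4 = 6
Line 2: "each creek beyond one silence": 1+1+2+1+2 = 7
Line 3: "easily underfoot": 3+3 = 6
Total: 6 + 7 + 6 = 19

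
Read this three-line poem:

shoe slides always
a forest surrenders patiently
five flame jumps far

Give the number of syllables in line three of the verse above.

Line three: five (1), flame (1), jumps (1), far (1) → 4

4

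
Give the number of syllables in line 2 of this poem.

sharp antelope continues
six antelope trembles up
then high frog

7

Line 2: six (1), antelope (3), trembles (2), up (1) → 7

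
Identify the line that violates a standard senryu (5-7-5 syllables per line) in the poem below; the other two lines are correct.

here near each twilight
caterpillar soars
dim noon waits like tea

Line 1: "here near each twilight": 1+1+1+2 = 5 ✓
Line 2: "caterpillar soars": 4+1 = 5 (expected 7)
Line 3: "dim noon waits like tea": 1+1+1+1+1 = 5 ✓

Line 2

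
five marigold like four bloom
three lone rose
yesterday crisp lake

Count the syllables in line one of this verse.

7

Line one: five(1) + marigold(3) + like(1) + four(1) + bloom(1) = 7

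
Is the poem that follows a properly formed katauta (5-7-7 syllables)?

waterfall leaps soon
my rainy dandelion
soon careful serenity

Line 1: waterfall(3) + leaps(1) + soon(1) = 5 ✓
Line 2: my(1) + rainy(2) + dandelion(4) = 7 ✓
Line 3: soon(1) + careful(2) + serenity(4) = 7 ✓

Yes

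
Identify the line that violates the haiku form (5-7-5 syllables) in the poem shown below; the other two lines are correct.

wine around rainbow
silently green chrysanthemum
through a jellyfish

The second line

Line 1: wine(1) + around(2) + rainbow(2) = 5 ✓
Line 2: silently(3) + green(1) + chrysanthemum(4) = 8 (expected 7)
Line 3: through(1) + a(1) + jellyfish(3) = 5 ✓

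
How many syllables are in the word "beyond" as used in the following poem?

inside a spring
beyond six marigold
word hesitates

2

"beyond" has 2 syllables.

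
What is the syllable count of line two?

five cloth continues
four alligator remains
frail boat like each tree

Line two: "four alligator remains": 1+4+2 = 7

7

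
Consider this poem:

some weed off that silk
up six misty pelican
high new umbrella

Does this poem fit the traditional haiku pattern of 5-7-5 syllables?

Line 1: "some weed off that silk": 1+1+1+1+1 = 5 ✓
Line 2: "up six misty pelican": 1+1+2+3 = 7 ✓
Line 3: "high new umbrella": 1+1+3 = 5 ✓

Yes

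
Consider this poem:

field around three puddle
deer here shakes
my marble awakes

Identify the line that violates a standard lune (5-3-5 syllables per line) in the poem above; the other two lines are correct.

Line 1: field (1), around (2), three (1), puddle (2) → 6 (expected 5)
Line 2: deer (1), here (1), shakes (1) → 3 ✓
Line 3: my (1), marble (2), awakes (2) → 5 ✓

Line 1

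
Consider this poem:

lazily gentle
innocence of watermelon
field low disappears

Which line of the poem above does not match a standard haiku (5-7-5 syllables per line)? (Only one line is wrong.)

Line 1: "lazily gentle": 3+2 = 5 ✓
Line 2: "innocence of watermelon": 3+1+4 = 8 (expected 7)
Line 3: "field low disappears": 1+1+3 = 5 ✓

The second line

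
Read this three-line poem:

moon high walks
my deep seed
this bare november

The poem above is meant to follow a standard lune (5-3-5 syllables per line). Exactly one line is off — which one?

Line 1

Line 1: moon (1), high (1), walks (1) → 3 (expected 5)
Line 2: my (1), deep (1), seed (1) → 3 ✓
Line 3: this (1), bare (1), november (3) → 5 ✓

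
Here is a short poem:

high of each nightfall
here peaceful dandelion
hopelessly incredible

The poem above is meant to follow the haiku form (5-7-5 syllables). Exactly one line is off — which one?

Line 3

Line 1: high(1) + of(1) + each(1) + nightfall(2) = 5 ✓
Line 2: here(1) + peaceful(2) + dandelion(4) = 7 ✓
Line 3: hopelessly(3) + incredible(4) = 7 (expected 5)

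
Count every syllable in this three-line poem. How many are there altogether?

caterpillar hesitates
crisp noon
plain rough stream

Line 1: caterpillar (4), hesitates (3) → 7
Line 2: crisp (1), noon (1) → 2
Line 3: plain (1), rough (1), stream (1) → 3
Total: 7 + 2 + 3 = 12

12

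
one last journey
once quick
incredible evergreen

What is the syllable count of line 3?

7

Line 3: incredible (4), evergreen (3) → 7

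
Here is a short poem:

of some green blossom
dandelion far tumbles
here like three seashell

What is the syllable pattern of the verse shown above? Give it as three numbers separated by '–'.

5–7–5

Line 1: of (1), some (1), green (1), blossom (2) → 5
Line 2: dandelion (4), far (1), tumbles (2) → 7
Line 3: here (1), like (1), three (1), seashell (2) → 5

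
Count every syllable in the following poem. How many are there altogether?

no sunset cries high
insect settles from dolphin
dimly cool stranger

Line 1: no (1), sunset (2), cries (1), high (1) → 5
Line 2: insect (2), settles (2), from (1), dolphin (2) → 7
Line 3: dimly (2), cool (1), stranger (2) → 5
Total: 5 + 7 + 5 = 17

17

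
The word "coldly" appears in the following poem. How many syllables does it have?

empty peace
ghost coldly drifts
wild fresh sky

2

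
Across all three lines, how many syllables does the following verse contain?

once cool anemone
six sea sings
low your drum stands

13

Line 1: once(1) + cool(1) + anemone(4) = 6
Line 2: six(1) + sea(1) + sings(1) = 3
Line 3: low(1) + your(1) + drum(1) + stands(1) = 4
Total: 6 + 3 + 4 = 13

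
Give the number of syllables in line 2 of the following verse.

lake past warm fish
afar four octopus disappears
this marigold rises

9

Line 2: afar(2) + four(1) + octopus(3) + disappears(3) = 9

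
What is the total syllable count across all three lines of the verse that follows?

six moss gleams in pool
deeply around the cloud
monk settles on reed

16

Line 1: "six moss gleams in pool": 1+1+1+1+1 = 5
Line 2: "deeply around the cloud": 2+2+1+1 = 6
Line 3: "monk settles on reed": 1+2+1+1 = 5
Total: 5 + 6 + 5 = 16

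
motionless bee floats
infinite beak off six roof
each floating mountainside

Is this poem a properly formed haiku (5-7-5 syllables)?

No

Line 1: "motionless bee floats": 3+1+1 = 5 ✓
Line 2: "infinite beak off six roof": 3+1+1+1+1 = 7 ✓
Line 3: "each floating mountainside": 1+2+3 = 6 (expected 5)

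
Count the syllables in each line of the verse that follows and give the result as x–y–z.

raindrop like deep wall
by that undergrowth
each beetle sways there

5–5–5

Line 1: "raindrop like deep wall": 2+1+1+1 = 5
Line 2: "by that undergrowth": 1+1+3 = 5
Line 3: "each beetle sways there": 1+2+1+1 = 5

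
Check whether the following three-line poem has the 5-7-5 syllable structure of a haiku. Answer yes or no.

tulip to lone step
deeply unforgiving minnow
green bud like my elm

No

Line 1: tulip (2), to (1), lone (1), step (1) → 5 ✓
Line 2: deeply (2), unforgiving (4), minnow (2) → 8 (expected 7)
Line 3: green (1), bud (1), like (1), my (1), elm (1) → 5 ✓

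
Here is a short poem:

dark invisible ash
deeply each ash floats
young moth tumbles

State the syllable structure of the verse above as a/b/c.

Line 1: dark(1) + invisible(4) + ash(1) = 6
Line 2: deeply(2) + each(1) + ash(1) + floats(1) = 5
Line 3: young(1) + moth(1) + tumbles(2) = 4

6/5/4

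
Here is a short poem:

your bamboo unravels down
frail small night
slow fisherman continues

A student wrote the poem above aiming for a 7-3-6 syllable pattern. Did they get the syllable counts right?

Line 1: your(1) + bamboo(2) + unravels(3) + down(1) = 7 ✓
Line 2: frail(1) + small(1) + night(1) = 3 ✓
Line 3: slow(1) + fisherman(3) + continues(3) = 7 (expected 6)

No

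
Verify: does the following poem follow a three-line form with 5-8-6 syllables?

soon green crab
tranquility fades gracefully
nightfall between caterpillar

Line 1: soon (1), green (1), crab (1) → 3 (expected 5)
Line 2: tranquility (4), fades (1), gracefully (3) → 8 ✓
Line 3: nightfall (2), between (2), caterpillar (4) → 8 (expected 6)

No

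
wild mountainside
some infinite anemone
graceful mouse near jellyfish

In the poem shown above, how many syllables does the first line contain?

4

The first line: wild(1) + mountainside(3) = 4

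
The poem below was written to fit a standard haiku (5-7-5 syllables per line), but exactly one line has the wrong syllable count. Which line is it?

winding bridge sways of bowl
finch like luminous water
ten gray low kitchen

Line 1: "winding bridge sways of bowl": 2+1+1+1+1 = 6 (expected 5)
Line 2: "finch like luminous water": 1+1+3+2 = 7 ✓
Line 3: "ten gray low kitchen": 1+1+1+2 = 5 ✓

The first line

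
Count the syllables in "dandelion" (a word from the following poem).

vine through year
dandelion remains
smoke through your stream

"dandelion" has 4 syllables.

4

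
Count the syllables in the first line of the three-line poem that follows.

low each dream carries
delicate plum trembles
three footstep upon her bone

The first line: low(1) + each(1) + dream(1) + carries(2) = 5

5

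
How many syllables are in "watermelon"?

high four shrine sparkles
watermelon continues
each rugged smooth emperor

4

"watermelon" has 4 syllables.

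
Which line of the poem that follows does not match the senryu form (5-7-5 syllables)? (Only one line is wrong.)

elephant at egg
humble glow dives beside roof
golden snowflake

Line 1: "elephant at egg": 3+1+1 = 5 ✓
Line 2: "humble glow dives beside roof": 2+1+1+2+1 = 7 ✓
Line 3: "golden snowflake": 2+2 = 4 (expected 5)

Line 3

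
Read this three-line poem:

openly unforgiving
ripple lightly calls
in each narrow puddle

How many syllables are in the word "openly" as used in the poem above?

"openly" has 3 syllables.

3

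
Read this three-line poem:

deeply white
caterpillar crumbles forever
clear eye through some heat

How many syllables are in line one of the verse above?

3

Line one: deeply (2), white (1) → 3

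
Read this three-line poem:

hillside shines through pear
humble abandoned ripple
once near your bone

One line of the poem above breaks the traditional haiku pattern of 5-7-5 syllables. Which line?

Line 1: hillside (2), shines (1), through (1), pear (1) → 5 ✓
Line 2: humble (2), abandoned (3), ripple (2) → 7 ✓
Line 3: once (1), near (1), your (1), bone (1) → 4 (expected 5)

Line 3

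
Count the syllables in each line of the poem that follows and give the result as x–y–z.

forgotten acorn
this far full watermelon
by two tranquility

Line 1: "forgotten acorn": 3+2 = 5
Line 2: "this far full watermelon": 1+1+1+4 = 7
Line 3: "by two tranquility": 1+1+4 = 6

5–7–6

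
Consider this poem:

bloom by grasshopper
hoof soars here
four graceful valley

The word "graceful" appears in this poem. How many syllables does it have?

2

"graceful" has 2 syllables.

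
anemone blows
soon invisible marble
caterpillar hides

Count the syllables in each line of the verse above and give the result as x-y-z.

Line 1: anemone(4) + blows(1) = 5
Line 2: soon(1) + invisible(4) + marble(2) = 7
Line 3: caterpillar(4) + hides(1) = 5

5-7-5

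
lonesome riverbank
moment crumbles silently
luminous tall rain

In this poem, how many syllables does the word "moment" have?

2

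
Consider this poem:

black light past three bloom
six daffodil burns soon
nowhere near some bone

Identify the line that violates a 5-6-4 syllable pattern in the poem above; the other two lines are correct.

Line 1: black(1) + light(1) + past(1) + three(1) + bloom(1) = 5 ✓
Line 2: six(1) + daffodil(3) + burns(1) + soon(1) = 6 ✓
Line 3: nowhere(2) + near(1) + some(1) + bone(1) = 5 (expected 4)

The third line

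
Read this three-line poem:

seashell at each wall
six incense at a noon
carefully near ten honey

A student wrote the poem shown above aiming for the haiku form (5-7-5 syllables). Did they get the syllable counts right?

Line 1: "seashell at each wall": 2+1+1+1 = 5 ✓
Line 2: "six incense at a noon": 1+2+1+1+1 = 6 (expected 7)
Line 3: "carefully near ten honey": 3+1+1+2 = 7 (expected 5)

No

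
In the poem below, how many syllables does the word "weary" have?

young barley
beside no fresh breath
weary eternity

2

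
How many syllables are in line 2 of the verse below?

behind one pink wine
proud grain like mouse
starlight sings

Line 2: "proud grain like mouse": 1+1+1+1 = 4

4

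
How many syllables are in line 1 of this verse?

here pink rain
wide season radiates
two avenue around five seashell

3

Line 1: "here pink rain": 1+1+1 = 3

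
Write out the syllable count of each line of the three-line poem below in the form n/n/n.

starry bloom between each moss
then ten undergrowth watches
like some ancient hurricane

Line 1: starry (2), bloom (1), between (2), each (1), moss (1) → 7
Line 2: then (1), ten (1), undergrowth (3), watches (2) → 7
Line 3: like (1), some (1), ancient (2), hurricane (3) → 7

7/7/7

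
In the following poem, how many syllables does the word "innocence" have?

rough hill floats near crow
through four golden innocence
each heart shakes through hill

3

"innocence" has 3 syllables.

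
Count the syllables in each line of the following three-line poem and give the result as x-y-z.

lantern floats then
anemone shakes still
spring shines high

Line 1: lantern (2), floats (1), then (1) → 4
Line 2: anemone (4), shakes (1), still (1) → 6
Line 3: spring (1), shines (1), high (1) → 3

4-6-3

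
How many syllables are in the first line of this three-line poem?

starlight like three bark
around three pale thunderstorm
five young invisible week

The first line: starlight (2), like (1), three (1), bark (1) → 5

5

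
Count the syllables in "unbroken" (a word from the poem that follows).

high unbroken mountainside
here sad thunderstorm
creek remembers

3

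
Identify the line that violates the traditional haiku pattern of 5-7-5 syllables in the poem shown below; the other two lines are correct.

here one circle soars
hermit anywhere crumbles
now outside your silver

Line 1: "here one circle soars": 1+1+2+1 = 5 ✓
Line 2: "hermit anywhere crumbles": 2+3+2 = 7 ✓
Line 3: "now outside your silver": 1+2+1+2 = 6 (expected 5)

The third line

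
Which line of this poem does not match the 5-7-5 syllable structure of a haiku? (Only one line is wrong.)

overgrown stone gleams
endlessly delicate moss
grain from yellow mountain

Line 1: overgrown(3) + stone(1) + gleams(1) = 5 ✓
Line 2: endlessly(3) + delicate(3) + moss(1) = 7 ✓
Line 3: grain(1) + from(1) + yellow(2) + mountain(2) = 6 (expected 5)

Line 3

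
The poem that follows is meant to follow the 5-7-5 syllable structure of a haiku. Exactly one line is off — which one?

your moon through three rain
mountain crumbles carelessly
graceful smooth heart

Line 1: "your moon through three rain": 1+1+1+1+1 = 5 ✓
Line 2: "mountain crumbles carelessly": 2+2+3 = 7 ✓
Line 3: "graceful smooth heart": 2+1+1 = 4 (expected 5)

The third line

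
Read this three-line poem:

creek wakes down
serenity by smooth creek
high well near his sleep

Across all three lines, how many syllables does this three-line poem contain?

15

Line 1: creek (1), wakes (1), down (1) → 3
Line 2: serenity (4), by (1), smooth (1), creek (1) → 7
Line 3: high (1), well (1), near (1), his (1), sleep (1) → 5
Total: 3 + 7 + 5 = 15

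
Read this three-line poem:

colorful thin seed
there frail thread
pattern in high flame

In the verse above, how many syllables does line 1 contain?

Line 1: "colorful thin seed": 3+1+1 = 5

5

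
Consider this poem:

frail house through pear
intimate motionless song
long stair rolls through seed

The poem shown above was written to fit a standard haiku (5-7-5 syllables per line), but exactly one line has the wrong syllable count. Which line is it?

Line 1

Line 1: frail(1) + house(1) + through(1) + pear(1) = 4 (expected 5)
Line 2: intimate(3) + motionless(3) + song(1) = 7 ✓
Line 3: long(1) + stair(1) + rolls(1) + through(1) + seed(1) = 5 ✓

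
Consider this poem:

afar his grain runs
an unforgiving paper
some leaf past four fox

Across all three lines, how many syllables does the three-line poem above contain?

17

Line 1: "afar his grain runs": 2+1+1+1 = 5
Line 2: "an unforgiving paper": 1+4+2 = 7
Line 3: "some leaf past four fox": 1+1+1+1+1 = 5
Total: 5 + 7 + 5 = 17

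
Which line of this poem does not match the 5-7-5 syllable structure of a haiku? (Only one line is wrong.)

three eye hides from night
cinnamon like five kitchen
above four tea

Line 1: "three eye hides from night": 1+1+1+1+1 = 5 ✓
Line 2: "cinnamon like five kitchen": 3+1+1+2 = 7 ✓
Line 3: "above four tea": 2+1+1 = 4 (expected 5)

The third line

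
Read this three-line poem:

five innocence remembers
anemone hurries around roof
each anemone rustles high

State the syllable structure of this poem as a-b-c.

Line 1: "five innocence remembers": 1+3+3 = 7
Line 2: "anemone hurries around roof": 4+2+2+1 = 9
Line 3: "each anemone rustles high": 1+4+2+1 = 8

7-9-8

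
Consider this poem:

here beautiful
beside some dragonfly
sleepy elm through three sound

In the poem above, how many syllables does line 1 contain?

4

Line 1: "here beautiful": 1+3 = 4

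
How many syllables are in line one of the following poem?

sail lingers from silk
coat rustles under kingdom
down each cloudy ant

Line one: sail (1), lingers (2), from (1), silk (1) → 5

5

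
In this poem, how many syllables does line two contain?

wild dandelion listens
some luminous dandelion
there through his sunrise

8

Line two: some (1), luminous (3), dandelion (4) → 8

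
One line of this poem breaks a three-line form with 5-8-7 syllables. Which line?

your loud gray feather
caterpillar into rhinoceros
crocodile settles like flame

Line 1: your (1), loud (1), gray (1), feather (2) → 5 ✓
Line 2: caterpillar (4), into (2), rhinoceros (4) → 10 (expected 8)
Line 3: crocodile (3), settles (2), like (1), flame (1) → 7 ✓

Line 2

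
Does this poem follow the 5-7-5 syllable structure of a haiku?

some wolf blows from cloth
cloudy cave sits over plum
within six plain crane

Line 1: "some wolf blows from cloth": 1+1+1+1+1 = 5 ✓
Line 2: "cloudy cave sits over plum": 2+1+1+2+1 = 7 ✓
Line 3: "within six plain crane": 2+1+1+1 = 5 ✓

Yes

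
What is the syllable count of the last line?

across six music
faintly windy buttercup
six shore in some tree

The last line: six(1) + shore(1) + in(1) + some(1) + tree(1) = 5

5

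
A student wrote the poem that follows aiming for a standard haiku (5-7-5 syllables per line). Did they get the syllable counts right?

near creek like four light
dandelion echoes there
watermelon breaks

Yes

Line 1: "near creek like four light": 1+1+1+1+1 = 5 ✓
Line 2: "dandelion echoes there": 4+2+1 = 7 ✓
Line 3: "watermelon breaks": 4+1 = 5 ✓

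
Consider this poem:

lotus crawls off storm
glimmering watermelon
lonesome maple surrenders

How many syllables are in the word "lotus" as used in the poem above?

2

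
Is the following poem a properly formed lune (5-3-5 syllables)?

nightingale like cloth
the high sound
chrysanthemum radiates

No

Line 1: "nightingale like cloth": 3+1+1 = 5 ✓
Line 2: "the high sound": 1+1+1 = 3 ✓
Line 3: "chrysanthemum radiates": 4+3 = 7 (expected 5)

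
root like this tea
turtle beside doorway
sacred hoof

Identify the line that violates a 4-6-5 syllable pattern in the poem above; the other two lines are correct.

The third line

Line 1: "root like this tea": 1+1+1+1 = 4 ✓
Line 2: "turtle beside doorway": 2+2+2 = 6 ✓
Line 3: "sacred hoof": 2+1 = 3 (expected 5)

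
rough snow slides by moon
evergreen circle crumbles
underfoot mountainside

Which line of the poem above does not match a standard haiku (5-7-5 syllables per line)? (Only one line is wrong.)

The third line

Line 1: rough (1), snow (1), slides (1), by (1), moon (1) → 5 ✓
Line 2: evergreen (3), circle (2), crumbles (2) → 7 ✓
Line 3: underfoot (3), mountainside (3) → 6 (expected 5)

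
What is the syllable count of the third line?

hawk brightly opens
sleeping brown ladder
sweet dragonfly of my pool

7

The third line: sweet (1), dragonfly (3), of (1), my (1), pool (1) → 7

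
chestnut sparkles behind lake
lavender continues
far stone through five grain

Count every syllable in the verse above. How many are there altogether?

Line 1: "chestnut sparkles behind lake": 2+2+2+1 = 7
Line 2: "lavender continues": 3+3 = 6
Line 3: "far stone through five grain": 1+1+1+1+1 = 5
Total: 7 + 6 + 5 = 18

18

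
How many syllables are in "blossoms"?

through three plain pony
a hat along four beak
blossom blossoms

"blossoms" has 2 syllables.

2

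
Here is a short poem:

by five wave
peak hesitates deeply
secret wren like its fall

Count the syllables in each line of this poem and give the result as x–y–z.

Line 1: "by five wave": 1+1+1 = 3
Line 2: "peak hesitates deeply": 1+3+2 = 6
Line 3: "secret wren like its fall": 2+1+1+1+1 = 6

3–6–6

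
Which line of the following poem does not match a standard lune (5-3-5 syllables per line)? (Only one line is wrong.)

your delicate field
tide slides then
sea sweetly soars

Line 1: your(1) + delicate(3) + field(1) = 5 ✓
Line 2: tide(1) + slides(1) + then(1) = 3 ✓
Line 3: sea(1) + sweetly(2) + soars(1) = 4 (expected 5)

Line 3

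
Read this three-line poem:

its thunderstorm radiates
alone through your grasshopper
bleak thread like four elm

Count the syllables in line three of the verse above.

5

Line three: bleak (1), thread (1), like (1), four (1), elm (1) → 5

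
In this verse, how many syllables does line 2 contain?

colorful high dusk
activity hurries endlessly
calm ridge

Line 2: activity(4) + hurries(2) + endlessly(3) = 9

9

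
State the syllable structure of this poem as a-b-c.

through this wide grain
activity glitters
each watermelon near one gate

4-6-8

Line 1: through (1), this (1), wide (1), grain (1) → 4
Line 2: activity (4), glitters (2) → 6
Line 3: each (1), watermelon (4), near (1), one (1), gate (1) → 8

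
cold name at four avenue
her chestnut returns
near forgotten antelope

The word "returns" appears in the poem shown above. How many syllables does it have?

"returns" has 2 syllables.

2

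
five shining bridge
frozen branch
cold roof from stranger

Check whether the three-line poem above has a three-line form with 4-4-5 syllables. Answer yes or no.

Line 1: five (1), shining (2), bridge (1) → 4 ✓
Line 2: frozen (2), branch (1) → 3 (expected 4)
Line 3: cold (1), roof (1), from (1), stranger (2) → 5 ✓

No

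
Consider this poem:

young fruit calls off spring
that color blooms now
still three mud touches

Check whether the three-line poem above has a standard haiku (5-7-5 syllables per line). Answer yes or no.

Line 1: young(1) + fruit(1) + calls(1) + off(1) + spring(1) = 5 ✓
Line 2: that(1) + color(2) + blooms(1) + now(1) = 5 (expected 7)
Line 3: still(1) + three(1) + mud(1) + touches(2) = 5 ✓

No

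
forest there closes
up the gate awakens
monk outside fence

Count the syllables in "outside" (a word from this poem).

"outside" has 2 syllables.

2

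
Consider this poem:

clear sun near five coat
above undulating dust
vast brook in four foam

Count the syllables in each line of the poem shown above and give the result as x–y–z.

Line 1: "clear sun near five coat": 1+1+1+1+1 = 5
Line 2: "above undulating dust": 2+4+1 = 7
Line 3: "vast brook in four foam": 1+1+1+1+1 = 5

5–7–5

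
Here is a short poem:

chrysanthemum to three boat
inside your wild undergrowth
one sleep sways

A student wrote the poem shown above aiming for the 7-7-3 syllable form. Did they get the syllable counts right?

Yes

Line 1: chrysanthemum(4) + to(1) + three(1) + boat(1) = 7 ✓
Line 2: inside(2) + your(1) + wild(1) + undergrowth(3) = 7 ✓
Line 3: one(1) + sleep(1) + sways(1) = 3 ✓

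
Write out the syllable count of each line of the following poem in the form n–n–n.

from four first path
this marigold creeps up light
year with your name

4–7–4

Line 1: "from four first path": 1+1+1+1 = 4
Line 2: "this marigold creeps up light": 1+3+1+1+1 = 7
Line 3: "year with your name": 1+1+1+1 = 4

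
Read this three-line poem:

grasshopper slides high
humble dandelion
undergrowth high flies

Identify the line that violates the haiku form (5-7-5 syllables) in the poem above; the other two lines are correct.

Line 2

Line 1: "grasshopper slides high": 3+1+1 = 5 ✓
Line 2: "humble dandelion": 2+4 = 6 (expected 7)
Line 3: "undergrowth high flies": 3+1+1 = 5 ✓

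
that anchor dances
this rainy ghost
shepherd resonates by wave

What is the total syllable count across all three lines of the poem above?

16

Line 1: that(1) + anchor(2) + dances(2) = 5
Line 2: this(1) + rainy(2) + ghost(1) = 4
Line 3: shepherd(2) + resonates(3) + by(1) + wave(1) = 7
Total: 5 + 4 + 7 = 16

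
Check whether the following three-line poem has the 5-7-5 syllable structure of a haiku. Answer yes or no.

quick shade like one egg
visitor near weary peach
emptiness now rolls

Line 1: quick(1) + shade(1) + like(1) + one(1) + egg(1) = 5 ✓
Line 2: visitor(3) + near(1) + weary(2) + peach(1) = 7 ✓
Line 3: emptiness(3) + now(1) + rolls(1) = 5 ✓

Yes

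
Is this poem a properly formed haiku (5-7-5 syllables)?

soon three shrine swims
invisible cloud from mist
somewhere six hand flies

No

Line 1: "soon three shrine swims": 1+1+1+1 = 4 (expected 5)
Line 2: "invisible cloud from mist": 4+1+1+1 = 7 ✓
Line 3: "somewhere six hand flies": 2+1+1+1 = 5 ✓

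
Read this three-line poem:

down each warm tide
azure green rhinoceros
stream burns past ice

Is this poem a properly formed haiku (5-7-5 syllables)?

No

Line 1: down (1), each (1), warm (1), tide (1) → 4 (expected 5)
Line 2: azure (2), green (1), rhinoceros (4) → 7 ✓
Line 3: stream (1), burns (1), past (1), ice (1) → 4 (expected 5)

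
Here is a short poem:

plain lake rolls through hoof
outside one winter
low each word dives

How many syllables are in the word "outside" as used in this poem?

2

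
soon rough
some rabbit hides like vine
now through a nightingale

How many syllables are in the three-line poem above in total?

Line 1: "soon rough": 1+1 = 2
Line 2: "some rabbit hides like vine": 1+2+1+1+1 = 6
Line 3: "now through a nightingale": 1+1+1+3 = 6
Total: 2 + 6 + 6 = 14

14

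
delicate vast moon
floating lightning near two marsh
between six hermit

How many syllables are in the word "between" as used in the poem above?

2

"between" has 2 syllables.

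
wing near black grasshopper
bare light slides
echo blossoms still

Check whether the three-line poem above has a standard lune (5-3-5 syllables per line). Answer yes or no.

No

Line 1: wing (1), near (1), black (1), grasshopper (3) → 6 (expected 5)
Line 2: bare (1), light (1), slides (1) → 3 ✓
Line 3: echo (2), blossoms (2), still (1) → 5 ✓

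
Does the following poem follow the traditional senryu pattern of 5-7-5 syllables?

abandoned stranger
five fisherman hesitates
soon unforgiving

Line 1: abandoned (3), stranger (2) → 5 ✓
Line 2: five (1), fisherman (3), hesitates (3) → 7 ✓
Line 3: soon (1), unforgiving (4) → 5 ✓

Yes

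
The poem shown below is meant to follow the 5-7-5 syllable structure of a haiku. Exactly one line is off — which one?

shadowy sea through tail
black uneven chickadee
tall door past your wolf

Line 1: "shadowy sea through tail": 3+1+1+1 = 6 (expected 5)
Line 2: "black uneven chickadee": 1+3+3 = 7 ✓
Line 3: "tall door past your wolf": 1+1+1+1+1 = 5 ✓

Line 1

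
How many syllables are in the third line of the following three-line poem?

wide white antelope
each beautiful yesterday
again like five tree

The third line: again (2), like (1), five (1), tree (1) → 5

5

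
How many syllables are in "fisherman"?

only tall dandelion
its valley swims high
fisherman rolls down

"fisherman" has 3 syllables.

3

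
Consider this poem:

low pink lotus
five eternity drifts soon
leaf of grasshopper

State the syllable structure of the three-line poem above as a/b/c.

Line 1: low (1), pink (1), lotus (2) → 4
Line 2: five (1), eternity (4), drifts (1), soon (1) → 7
Line 3: leaf (1), of (1), grasshopper (3) → 5

4/7/5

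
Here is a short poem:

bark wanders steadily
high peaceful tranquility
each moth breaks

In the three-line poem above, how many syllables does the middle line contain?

7

The middle line: high(1) + peaceful(2) + tranquility(4) = 7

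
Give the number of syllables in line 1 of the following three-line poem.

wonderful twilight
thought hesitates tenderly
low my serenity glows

Line 1: wonderful(3) + twilight(2) = 5

5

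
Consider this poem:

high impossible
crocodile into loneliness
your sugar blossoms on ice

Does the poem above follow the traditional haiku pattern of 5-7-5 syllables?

No

Line 1: "high impossible": 1+4 = 5 ✓
Line 2: "crocodile into loneliness": 3+2+3 = 8 (expected 7)
Line 3: "your sugar blossoms on ice": 1+2+2+1+1 = 7 (expected 5)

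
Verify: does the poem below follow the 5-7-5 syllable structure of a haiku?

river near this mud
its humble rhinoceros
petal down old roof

Line 1: river (2), near (1), this (1), mud (1) → 5 ✓
Line 2: its (1), humble (2), rhinoceros (4) → 7 ✓
Line 3: petal (2), down (1), old (1), roof (1) → 5 ✓

Yes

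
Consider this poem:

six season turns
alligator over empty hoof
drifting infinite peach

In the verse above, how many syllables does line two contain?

Line two: alligator(4) + over(2) + empty(2) + hoof(1) = 9

9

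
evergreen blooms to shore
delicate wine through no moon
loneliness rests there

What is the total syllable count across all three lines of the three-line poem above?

Line 1: evergreen(3) + blooms(1) + to(1) + shore(1) = 6
Line 2: delicate(3) + wine(1) + through(1) + no(1) + moon(1) = 7
Line 3: loneliness(3) + rests(1) + there(1) = 5
Total: 6 + 7 + 5 = 18

18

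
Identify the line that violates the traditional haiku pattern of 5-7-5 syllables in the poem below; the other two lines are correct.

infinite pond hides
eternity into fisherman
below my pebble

Line 2

Line 1: infinite (3), pond (1), hides (1) → 5 ✓
Line 2: eternity (4), into (2), fisherman (3) → 9 (expected 7)
Line 3: below (2), my (1), pebble (2) → 5 ✓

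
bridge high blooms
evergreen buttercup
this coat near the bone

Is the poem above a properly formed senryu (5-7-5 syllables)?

Line 1: bridge(1) + high(1) + blooms(1) = 3 (expected 5)
Line 2: evergreen(3) + buttercup(3) = 6 (expected 7)
Line 3: this(1) + coat(1) + near(1) + the(1) + bone(1) = 5 ✓

No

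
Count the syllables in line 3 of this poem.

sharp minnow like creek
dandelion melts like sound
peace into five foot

Line 3: peace (1), into (2), five (1), foot (1) → 5

5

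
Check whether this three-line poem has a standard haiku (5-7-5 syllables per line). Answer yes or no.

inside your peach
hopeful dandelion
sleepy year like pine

Line 1: inside(2) + your(1) + peach(1) = 4 (expected 5)
Line 2: hopeful(2) + dandelion(4) = 6 (expected 7)
Line 3: sleepy(2) + year(1) + like(1) + pine(1) = 5 ✓

No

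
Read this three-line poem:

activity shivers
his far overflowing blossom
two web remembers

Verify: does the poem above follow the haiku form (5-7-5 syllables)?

Line 1: "activity shivers": 4+2 = 6 (expected 5)
Line 2: "his far overflowing blossom": 1+1+4+2 = 8 (expected 7)
Line 3: "two web remembers": 1+1+3 = 5 ✓

No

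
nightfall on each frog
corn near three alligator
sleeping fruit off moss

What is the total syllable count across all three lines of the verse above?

17

Line 1: nightfall(2) + on(1) + each(1) + frog(1) = 5
Line 2: corn(1) + near(1) + three(1) + alligator(4) = 7
Line 3: sleeping(2) + fruit(1) + off(1) + moss(1) = 5
Total: 5 + 7 + 5 = 17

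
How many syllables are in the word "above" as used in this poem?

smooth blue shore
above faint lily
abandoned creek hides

"above" has 2 syllables.

2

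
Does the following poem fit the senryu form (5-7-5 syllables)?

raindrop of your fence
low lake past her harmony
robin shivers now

Line 1: raindrop(2) + of(1) + your(1) + fence(1) = 5 ✓
Line 2: low(1) + lake(1) + past(1) + her(1) + harmony(3) = 7 ✓
Line 3: robin(2) + shivers(2) + now(1) = 5 ✓

Yes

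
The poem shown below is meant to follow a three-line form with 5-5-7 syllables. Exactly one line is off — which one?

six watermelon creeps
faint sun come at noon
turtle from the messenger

The first line

Line 1: six(1) + watermelon(4) + creeps(1) = 6 (expected 5)
Line 2: faint(1) + sun(1) + come(1) + at(1) + noon(1) = 5 ✓
Line 3: turtle(2) + from(1) + the(1) + messenger(3) = 7 ✓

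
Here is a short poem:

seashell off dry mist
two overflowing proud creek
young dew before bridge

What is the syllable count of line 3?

Line 3: "young dew before bridge": 1+1+2+1 = 5

5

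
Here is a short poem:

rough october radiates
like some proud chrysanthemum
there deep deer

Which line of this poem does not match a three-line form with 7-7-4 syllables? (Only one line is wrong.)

Line 1: "rough october radiates": 1+3+3 = 7 ✓
Line 2: "like some proud chrysanthemum": 1+1+1+4 = 7 ✓
Line 3: "there deep deer": 1+1+1 = 3 (expected 4)

The third line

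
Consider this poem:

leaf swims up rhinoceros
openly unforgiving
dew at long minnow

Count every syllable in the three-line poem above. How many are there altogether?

Line 1: leaf(1) + swims(1) + up(1) + rhinoceros(4) = 7
Line 2: openly(3) + unforgiving(4) = 7
Line 3: dew(1) + at(1) + long(1) + minnow(2) = 5
Total: 7 + 7 + 5 = 19

19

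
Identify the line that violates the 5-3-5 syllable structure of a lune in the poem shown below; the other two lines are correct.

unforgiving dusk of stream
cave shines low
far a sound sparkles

The first line

Line 1: unforgiving(4) + dusk(1) + of(1) + stream(1) = 7 (expected 5)
Line 2: cave(1) + shines(1) + low(1) = 3 ✓
Line 3: far(1) + a(1) + sound(1) + sparkles(2) = 5 ✓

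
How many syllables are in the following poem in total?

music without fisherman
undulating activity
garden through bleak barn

Line 1: music(2) + without(2) + fisherman(3) = 7
Line 2: undulating(4) + activity(4) = 8
Line 3: garden(2) + through(1) + bleak(1) + barn(1) = 5
Total: 7 + 8 + 5 = 20

20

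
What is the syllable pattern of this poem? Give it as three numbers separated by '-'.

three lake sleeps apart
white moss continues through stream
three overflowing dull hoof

5-7-7

Line 1: three(1) + lake(1) + sleeps(1) + apart(2) = 5
Line 2: white(1) + moss(1) + continues(3) + through(1) + stream(1) = 7
Line 3: three(1) + overflowing(4) + dull(1) + hoof(1) = 7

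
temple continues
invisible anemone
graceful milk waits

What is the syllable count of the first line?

5

The first line: temple (2), continues (3) → 5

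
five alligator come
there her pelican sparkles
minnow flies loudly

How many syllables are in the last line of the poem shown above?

5

The last line: "minnow flies loudly": 2+1+2 = 5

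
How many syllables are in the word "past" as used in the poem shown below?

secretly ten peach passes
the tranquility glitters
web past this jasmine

1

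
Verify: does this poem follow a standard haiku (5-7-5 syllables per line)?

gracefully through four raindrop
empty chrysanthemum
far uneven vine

Line 1: "gracefully through four raindrop": 3+1+1+2 = 7 (expected 5)
Line 2: "empty chrysanthemum": 2+4 = 6 (expected 7)
Line 3: "far uneven vine": 1+3+1 = 5 ✓

No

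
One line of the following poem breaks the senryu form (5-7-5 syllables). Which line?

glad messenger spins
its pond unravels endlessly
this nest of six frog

Line 1: glad (1), messenger (3), spins (1) → 5 ✓
Line 2: its (1), pond (1), unravels (3), endlessly (3) → 8 (expected 7)
Line 3: this (1), nest (1), of (1), six (1), frog (1) → 5 ✓

Line 2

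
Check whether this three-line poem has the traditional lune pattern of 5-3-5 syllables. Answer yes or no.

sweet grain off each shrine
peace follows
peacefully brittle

Yes

Line 1: sweet (1), grain (1), off (1), each (1), shrine (1) → 5 ✓
Line 2: peace (1), follows (2) → 3 ✓
Line 3: peacefully (3), brittle (2) → 5 ✓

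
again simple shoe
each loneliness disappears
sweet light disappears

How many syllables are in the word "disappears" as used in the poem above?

3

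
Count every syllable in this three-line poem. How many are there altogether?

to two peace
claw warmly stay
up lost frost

Line 1: to (1), two (1), peace (1) → 3
Line 2: claw (1), warmly (2), stay (1) → 4
Line 3: up (1), lost (1), frost (1) → 3
Total: 3 + 4 + 3 = 10

10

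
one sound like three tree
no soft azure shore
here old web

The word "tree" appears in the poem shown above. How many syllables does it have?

1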